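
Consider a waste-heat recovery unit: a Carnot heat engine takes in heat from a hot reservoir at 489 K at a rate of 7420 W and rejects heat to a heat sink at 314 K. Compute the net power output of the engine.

η_rev = 1 − T_C/T_H = 1 − 314.00/489.00 = 0.3579.
W = η·Q_H = 0.3579 × 7420 = 2660 W.

Ẇ ≈ 2660 W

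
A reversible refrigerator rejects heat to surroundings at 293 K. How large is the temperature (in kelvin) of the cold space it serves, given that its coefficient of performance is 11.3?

COP_R = T_C/(T_H − T_C) ⇒ T_C = T_H·COP_R/(1 + COP_R) = 293.00 × 11.3/(1 + 11.3) = 269 K.

T_C ≈ 269 K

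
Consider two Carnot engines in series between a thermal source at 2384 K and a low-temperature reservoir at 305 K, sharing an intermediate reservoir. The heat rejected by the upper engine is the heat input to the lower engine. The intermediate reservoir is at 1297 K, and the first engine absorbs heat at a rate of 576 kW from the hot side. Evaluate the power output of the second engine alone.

Heat entering the second stage: Q_m = Q_H·(T_m/T_H) = 576 × 1297.00/2384.00 = 313 kW.
Second-stage efficiency η₂ = 1 − T_C/T_m = 1 − 305.00/1297.00 = 0.7648, so W₂ = η₂·Q_m = 240 kW.

Ẇ₂ ≈ 240 kW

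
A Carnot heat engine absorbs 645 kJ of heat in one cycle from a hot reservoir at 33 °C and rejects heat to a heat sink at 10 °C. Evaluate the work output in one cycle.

W ≈ 48.46 kJ

T_H = 33 °C → 33 + 273.15 = 306.15 K.
T_C = 10 °C → 10 + 273.15 = 283.15 K.
The Carnot efficiency is η = 1 − T_C/T_H = 1 − 283.15/306.15 = 0.0751.
W = η·Q_H = 0.0751 × 645 = 48.46 kJ.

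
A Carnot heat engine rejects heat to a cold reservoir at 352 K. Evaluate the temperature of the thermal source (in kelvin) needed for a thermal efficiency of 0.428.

T_H ≈ 615 K

From η = 1 − T_C/T_H, solving for T_H gives T_H = T_C/(1 − η) = 352.00/(1 − 0.428) = 615 K.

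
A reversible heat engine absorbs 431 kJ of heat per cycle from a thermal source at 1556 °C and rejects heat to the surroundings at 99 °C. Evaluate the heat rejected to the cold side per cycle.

T_H = 1556 °C → 1556 + 273.15 = 1829.15 K.
T_C = 99 °C → 99 + 273.15 = 372.15 K.
η_rev = 1 − T_C/T_H = 1 − 372.15/1829.15 = 0.7965.
For a reversible cycle Q_C/Q_H = T_C/T_H, so Q_C = 431 × 372.15/1829.15 = 87.7 kJ.

Q_C ≈ 87.7 kJ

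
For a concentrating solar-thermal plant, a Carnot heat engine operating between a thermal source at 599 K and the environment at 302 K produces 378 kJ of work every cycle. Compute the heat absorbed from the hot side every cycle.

η_rev = 1 − T_C/T_H = 1 − 302.00/599.00 = 0.4958.
Q_H = W/η = 378/0.4958 = 762.4 kJ.

Q_H ≈ 762.4 kJ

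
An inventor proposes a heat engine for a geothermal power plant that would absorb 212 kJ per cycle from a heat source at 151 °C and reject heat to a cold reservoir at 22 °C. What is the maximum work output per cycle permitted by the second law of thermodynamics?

T_H = 151 °C → 151 + 273.15 = 424.15 K.
T_C = 22 °C → 22 + 273.15 = 295.15 K.
No engine can exceed the Carnot limit: η_max = 1 − T_C/T_H = 1 − 295.15/424.15 = 0.3041.
W_max = η_max · Q_H = 0.3041 × 212 = 64.48 kJ.

W_max ≈ 64.48 kJ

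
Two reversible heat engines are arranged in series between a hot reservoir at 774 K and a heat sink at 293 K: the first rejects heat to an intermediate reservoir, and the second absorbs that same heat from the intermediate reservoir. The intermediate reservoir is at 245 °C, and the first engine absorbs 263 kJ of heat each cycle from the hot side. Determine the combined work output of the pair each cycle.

Two reversible stages in series are equivalent to a single Carnot engine between T_H and T_C, so η_total = 1 − T_C/T_H = 1 − 293.00/774.00 = 0.6214.
W_total = η_total · Q_H = 0.6214 × 263 = 163 kJ.

W_total ≈ 163 kJ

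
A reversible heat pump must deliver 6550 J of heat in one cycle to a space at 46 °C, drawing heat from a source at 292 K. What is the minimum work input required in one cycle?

W_in ≈ 557 J

T_H = 46 °C → 46 + 273.15 = 319.15 K.
For a reversible heat pump, COP_HP = T_H/(T_H − T_C) = 319.15/27.15 = 11.7551.
W = Q_H/COP_HP = 6550/11.7551 = 557 J.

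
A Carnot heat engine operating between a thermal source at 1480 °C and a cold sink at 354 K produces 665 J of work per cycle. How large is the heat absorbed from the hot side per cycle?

Q_H ≈ 833 J

T_H = 1480 °C → 1480 + 273.15 = 1753.15 K.
The Carnot efficiency is η = 1 − T_C/T_H = 1 − 354.00/1753.15 = 0.7981.
Q_H = W/η = 665/0.7981 = 833 J.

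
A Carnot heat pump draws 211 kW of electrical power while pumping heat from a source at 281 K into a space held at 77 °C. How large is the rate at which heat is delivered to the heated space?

T_H = 77 °C → 77 + 273.15 = 350.15 K.
The Carnot heat-pump COP is COP_HP = T_H/(T_H − T_C) = 350.15/69.15 = 5.0636.
Q_H = COP_HP · W = 5.0636 × 211 = 1070 kW.

Q̇_H ≈ 1070 kW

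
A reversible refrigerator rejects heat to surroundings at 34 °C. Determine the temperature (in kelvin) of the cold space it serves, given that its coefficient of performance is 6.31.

T_C ≈ 265 K

T_H = 34 °C → 34 + 273.15 = 307.15 K.
COP_R = T_C/(T_H − T_C) ⇒ T_C = T_H·COP_R/(1 + COP_R) = 307.15 × 6.31/(1 + 6.31) = 265 K.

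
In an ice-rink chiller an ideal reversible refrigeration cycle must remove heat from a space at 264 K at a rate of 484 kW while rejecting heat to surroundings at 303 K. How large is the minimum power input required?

Ẇ_in ≈ 71.5 kW

The reversible coefficient of performance is COP_R = T_C/(T_H − T_C) = 264.00/39.00 = 6.7692.
W = Q_C/COP_R = 484/6.7692 = 71.5 kW.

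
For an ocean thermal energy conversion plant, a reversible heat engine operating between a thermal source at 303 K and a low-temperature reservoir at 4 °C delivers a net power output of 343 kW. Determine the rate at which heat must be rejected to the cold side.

T_C = 4 °C → 4 + 273.15 = 277.15 K.
Carnot efficiency: η = 1 − T_C/T_H = 1 − 277.15/303.00 = 0.0853.
Since Q_C/Q_H = T_C/T_H and Q_H = W/η, Q_C = W·T_C/(T_H − T_C) = 343 × 277.15/25.85 = 3680 kW.

Q̇_C ≈ 3680 kW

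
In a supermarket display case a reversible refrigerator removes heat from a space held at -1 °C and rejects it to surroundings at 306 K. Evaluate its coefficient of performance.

COP_R ≈ 8.04

T_C = -1 °C → -1 + 273.15 = 272.15 K.
The reversible coefficient of performance is COP_R = T_C/(T_H − T_C) = 272.15/(306.00 − 272.15) = 8.04.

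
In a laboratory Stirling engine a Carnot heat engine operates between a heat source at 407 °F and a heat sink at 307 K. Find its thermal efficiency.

T_H = 407 °F → (407 − 32) × 5/9 = 208.33 °C = 481.48 K.
For a reversible engine, η = 1 − T_C/T_H = 1 − 307.00/481.48 = 0.362.

η ≈ 0.362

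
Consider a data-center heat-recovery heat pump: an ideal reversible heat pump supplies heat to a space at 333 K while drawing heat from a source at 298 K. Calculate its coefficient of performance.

COP_HP ≈ 9.51

COP_HP = T_H/(T_H − T_C) = 333.00/(333.00 − 298.00) = 9.51.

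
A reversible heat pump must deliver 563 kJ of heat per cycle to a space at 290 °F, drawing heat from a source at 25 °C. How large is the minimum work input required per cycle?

T_H = 290 °F → (290 − 32) × 5/9 = 143.33 °C = 416.48 K.
T_C = 25 °C → 25 + 273.15 = 298.15 K.
Reversible heating COP: COP_HP = T_H/(T_H − T_C) = 416.48/118.33 = 3.5196.
W = Q_H/COP_HP = 563/3.5196 = 160 kJ.

W_in ≈ 160 kJ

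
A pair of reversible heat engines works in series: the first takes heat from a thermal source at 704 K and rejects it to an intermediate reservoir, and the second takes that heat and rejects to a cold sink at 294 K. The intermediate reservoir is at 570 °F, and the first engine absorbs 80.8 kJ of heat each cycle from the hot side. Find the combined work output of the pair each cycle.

Two reversible stages in series are equivalent to a single Carnot engine between T_H and T_C, so η_total = 1 − T_C/T_H = 1 − 294.00/704.00 = 0.5824.
W_total = η_total · Q_H = 0.5824 × 80.8 = 47.06 kJ.

W_total ≈ 47.06 kJ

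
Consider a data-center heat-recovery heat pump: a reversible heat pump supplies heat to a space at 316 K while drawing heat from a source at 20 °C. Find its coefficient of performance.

COP_HP ≈ 13.83

T_C = 20 °C → 20 + 273.15 = 293.15 K.
The Carnot heat-pump COP is COP_HP = T_H/(T_H − T_C) = 316.00/(316.00 − 293.15) = 13.83.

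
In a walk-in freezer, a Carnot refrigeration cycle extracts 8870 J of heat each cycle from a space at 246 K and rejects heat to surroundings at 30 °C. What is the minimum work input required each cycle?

W_in ≈ 2061 J

T_H = 30 °C → 30 + 273.15 = 303.15 K.
Carnot COP: COP_R = T_C/(T_H − T_C) = 246.00/57.15 = 4.3045.
W = Q_C/COP_R = 8870/4.3045 = 2061 J.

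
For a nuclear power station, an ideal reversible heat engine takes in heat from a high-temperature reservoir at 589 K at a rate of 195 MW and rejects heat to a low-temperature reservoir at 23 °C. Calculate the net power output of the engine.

Ẇ ≈ 97.0 MW

T_C = 23 °C → 23 + 273.15 = 296.15 K.
For a reversible engine, η = 1 − T_C/T_H = 1 − 296.15/589.00 = 0.4972.
W = η·Q_H = 0.4972 × 195 = 97.0 MW.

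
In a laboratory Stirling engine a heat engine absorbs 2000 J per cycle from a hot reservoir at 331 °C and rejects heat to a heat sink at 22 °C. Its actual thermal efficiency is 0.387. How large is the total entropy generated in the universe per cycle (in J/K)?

T_H = 331 °C → 331 + 273.15 = 604.15 K.
T_C = 22 °C → 22 + 273.15 = 295.15 K.
W = η·Q_H = 0.387 × 2000 = 774.0 J, so Q_C = Q_H − W = 1226 J.
Reservoir entropy changes: ΔS_H = −Q_H/T_H = −2000/604.15 = -3.310 J/K and ΔS_C = +Q_C/T_C = 1226/295.15 = 4.154 J/K.
ΔS_univ = −Q_H/T_H + Q_C/T_C = 0.8434 J/K (> 0, since η = 0.387 < η_Carnot = 0.511).

ΔS_univ ≈ 0.8434 J/K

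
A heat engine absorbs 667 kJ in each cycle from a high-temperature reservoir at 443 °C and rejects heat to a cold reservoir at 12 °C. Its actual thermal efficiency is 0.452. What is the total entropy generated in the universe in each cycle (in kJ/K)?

ΔS_univ ≈ 0.350 kJ/K

T_H = 443 °C → 443 + 273.15 = 716.15 K.
T_C = 12 °C → 12 + 273.15 = 285.15 K.
W = η·Q_H = 0.452 × 667 = 301.5 kJ, so Q_C = Q_H − W = 365.5 kJ.
The hot reservoir loses entropy Q_H/T_H = 667/716.15 = 0.9314 kJ/K; the cold reservoir gains Q_C/T_C = 365.5/285.15 = 1.282 kJ/K.
ΔS_univ = −Q_H/T_H + Q_C/T_C = 0.350 kJ/K (> 0, since η = 0.452 < η_Carnot = 0.602).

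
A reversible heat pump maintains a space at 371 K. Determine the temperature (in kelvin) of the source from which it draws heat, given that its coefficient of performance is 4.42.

COP_HP = T_H/(T_H − T_C) ⇒ T_C = T_H·(COP_HP − 1)/COP_HP = 371.00 × (4.42 − 1)/4.42 = 287 K.

T_C ≈ 287 K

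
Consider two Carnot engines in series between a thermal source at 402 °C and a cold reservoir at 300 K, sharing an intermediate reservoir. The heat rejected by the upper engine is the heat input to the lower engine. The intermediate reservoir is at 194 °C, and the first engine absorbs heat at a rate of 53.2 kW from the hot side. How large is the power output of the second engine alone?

Ẇ₂ ≈ 13.2 kW

T_H = 402 °C → 402 + 273.15 = 675.15 K.
T_m = 194 °C → 194 + 273.15 = 467.15 K.
Heat entering the second stage: Q_m = Q_H·(T_m/T_H) = 53.2 × 467.15/675.15 = 36.8 kW.
Second-stage efficiency η₂ = 1 − T_C/T_m = 1 − 300.00/467.15 = 0.3578, so W₂ = η₂·Q_m = 13.2 kW.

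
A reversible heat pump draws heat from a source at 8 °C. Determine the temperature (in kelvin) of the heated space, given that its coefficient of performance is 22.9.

T_C = 8 °C → 8 + 273.15 = 281.15 K.
COP_HP = T_H/(T_H − T_C) ⇒ T_H = T_C·COP_HP/(COP_HP − 1) = 281.15 × 22.9/(22.9 − 1) = 294.0 K.

T_H ≈ 294.0 K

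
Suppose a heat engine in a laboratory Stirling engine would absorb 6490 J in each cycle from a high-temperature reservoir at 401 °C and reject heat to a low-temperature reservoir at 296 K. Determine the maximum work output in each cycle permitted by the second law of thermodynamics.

W_max ≈ 3640 J

T_H = 401 °C → 401 + 273.15 = 674.15 K.
By the Carnot theorem, η_max = 1 − T_C/T_H = 1 − 296.00/674.15 = 0.5609.
W_max = η_max · Q_H = 0.5609 × 6490 = 3640 J.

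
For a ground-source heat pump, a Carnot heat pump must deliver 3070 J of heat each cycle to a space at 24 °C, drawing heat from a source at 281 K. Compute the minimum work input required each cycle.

T_H = 24 °C → 24 + 273.15 = 297.15 K.
The Carnot heat-pump COP is COP_HP = T_H/(T_H − T_C) = 297.15/16.15 = 18.3994.
W = Q_H/COP_HP = 3070/18.3994 = 167 J.

W_in ≈ 167 J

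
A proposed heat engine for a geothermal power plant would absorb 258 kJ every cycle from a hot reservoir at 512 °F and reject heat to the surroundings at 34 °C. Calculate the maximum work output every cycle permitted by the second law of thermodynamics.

W_max ≈ 111 kJ

T_H = 512 °F → (512 − 32) × 5/9 = 266.67 °C = 539.82 K.
T_C = 34 °C → 34 + 273.15 = 307.15 K.
By the Carnot theorem, η_max = 1 − T_C/T_H = 1 − 307.15/539.82 = 0.4310.
W_max = η_max · Q_H = 0.4310 × 258 = 111 kJ.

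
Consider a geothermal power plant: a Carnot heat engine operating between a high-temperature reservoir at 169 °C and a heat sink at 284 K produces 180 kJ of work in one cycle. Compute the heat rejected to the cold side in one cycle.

T_H = 169 °C → 169 + 273.15 = 442.15 K.
The Carnot efficiency is η = 1 − T_C/T_H = 1 − 284.00/442.15 = 0.3577.
Since Q_C/Q_H = T_C/T_H and Q_H = W/η, Q_C = W·T_C/(T_H − T_C) = 180 × 284.00/158.15 = 323 kJ.

Q_C ≈ 323 kJ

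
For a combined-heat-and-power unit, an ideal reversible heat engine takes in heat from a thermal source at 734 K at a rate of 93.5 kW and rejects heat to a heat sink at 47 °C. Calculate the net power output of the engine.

Ẇ ≈ 52.7 kW

T_C = 47 °C → 47 + 273.15 = 320.15 K.
For a reversible engine, η = 1 − T_C/T_H = 1 − 320.15/734.00 = 0.5638.
W = η·Q_H = 0.5638 × 93.5 = 52.7 kW.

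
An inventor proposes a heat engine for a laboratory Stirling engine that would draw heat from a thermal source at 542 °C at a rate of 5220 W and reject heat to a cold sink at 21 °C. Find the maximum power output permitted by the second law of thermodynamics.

Ẇ_max ≈ 3340 W

T_H = 542 °C → 542 + 273.15 = 815.15 K.
T_C = 21 °C → 21 + 273.15 = 294.15 K.
The second-law ceiling is the Carnot efficiency, η_max = 1 − T_C/T_H = 1 − 294.15/815.15 = 0.6391.
W_max = η_max · Q_H = 0.6391 × 5220 = 3340 W.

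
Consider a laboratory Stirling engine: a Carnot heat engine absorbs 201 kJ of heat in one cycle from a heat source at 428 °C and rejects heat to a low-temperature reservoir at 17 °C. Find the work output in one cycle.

T_H = 428 °C → 428 + 273.15 = 701.15 K.
T_C = 17 °C → 17 + 273.15 = 290.15 K.
The Carnot efficiency is η = 1 − T_C/T_H = 1 − 290.15/701.15 = 0.5862.
W = η·Q_H = 0.5862 × 201 = 118 kJ.

W ≈ 118 kJ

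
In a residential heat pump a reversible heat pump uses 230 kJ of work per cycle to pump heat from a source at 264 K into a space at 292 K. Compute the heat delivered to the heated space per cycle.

Reversible heating COP: COP_HP = T_H/(T_H − T_C) = 292.00/28.00 = 10.4286.
Q_H = COP_HP · W = 10.4286 × 230 = 2400 kJ.

Q_H ≈ 2400 kJ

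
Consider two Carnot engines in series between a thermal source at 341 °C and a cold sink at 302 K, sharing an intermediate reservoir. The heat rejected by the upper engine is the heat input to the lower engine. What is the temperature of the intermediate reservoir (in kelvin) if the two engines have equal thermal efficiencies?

T_H = 341 °C → 341 + 273.15 = 614.15 K.
Equal efficiencies require 1 − T_m/T_H = 1 − T_C/T_m, i.e. T_m/T_H = T_C/T_m, so T_m = √(T_H·T_C) = √(614.15 × 302.00) = 430.7 K.

T_m ≈ 430.7 K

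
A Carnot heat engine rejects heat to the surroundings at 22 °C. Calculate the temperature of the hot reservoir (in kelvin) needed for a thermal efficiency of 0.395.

T_H ≈ 487.9 K

T_C = 22 °C → 22 + 273.15 = 295.15 K.
From η = 1 − T_C/T_H, solving for T_H gives T_H = T_C/(1 − η) = 295.15/(1 − 0.395) = 487.9 K.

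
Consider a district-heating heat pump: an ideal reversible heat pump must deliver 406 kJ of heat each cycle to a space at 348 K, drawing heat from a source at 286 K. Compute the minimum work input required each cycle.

W_in ≈ 72.33 kJ

For a reversible heat pump, COP_HP = T_H/(T_H − T_C) = 348.00/62.00 = 5.6129.
W = Q_H/COP_HP = 406/5.6129 = 72.33 kJ.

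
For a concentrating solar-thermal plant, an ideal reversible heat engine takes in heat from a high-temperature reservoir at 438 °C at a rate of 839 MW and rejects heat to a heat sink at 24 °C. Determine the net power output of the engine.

T_H = 438 °C → 438 + 273.15 = 711.15 K.
T_C = 24 °C → 24 + 273.15 = 297.15 K.
For a reversible engine, η = 1 − T_C/T_H = 1 − 297.15/711.15 = 0.5822.
W = η·Q_H = 0.5822 × 839 = 488.4 MW.

Ẇ ≈ 488.4 MW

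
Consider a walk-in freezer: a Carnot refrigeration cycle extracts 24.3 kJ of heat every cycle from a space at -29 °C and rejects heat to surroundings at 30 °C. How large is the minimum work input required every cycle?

T_H = 30 °C → 30 + 273.15 = 303.15 K.
T_C = -29 °C → -29 + 273.15 = 244.15 K.
COP_R = T_C/(T_H − T_C) = 244.15/59.00 = 4.1381.
W = Q_C/COP_R = 24.3/4.1381 = 5.872 kJ.

W_in ≈ 5.872 kJ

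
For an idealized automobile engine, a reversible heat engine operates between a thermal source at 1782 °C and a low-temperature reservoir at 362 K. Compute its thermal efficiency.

η ≈ 0.824

T_H = 1782 °C → 1782 + 273.15 = 2055.15 K.
The Carnot efficiency is η = 1 − T_C/T_H = 1 − 362.00/2055.15 = 0.824.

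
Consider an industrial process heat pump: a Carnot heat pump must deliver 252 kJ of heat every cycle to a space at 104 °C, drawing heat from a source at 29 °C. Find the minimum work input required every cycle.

T_H = 104 °C → 104 + 273.15 = 377.15 K.
T_C = 29 °C → 29 + 273.15 = 302.15 K.
COP_HP = T_H/(T_H − T_C) = 377.15/75.00 = 5.0287.
W = Q_H/COP_HP = 252/5.0287 = 50.11 kJ.

W_in ≈ 50.11 kJ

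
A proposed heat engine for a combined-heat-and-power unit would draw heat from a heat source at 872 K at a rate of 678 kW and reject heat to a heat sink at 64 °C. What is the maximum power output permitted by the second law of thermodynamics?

Ẇ_max ≈ 415.9 kW

T_C = 64 °C → 64 + 273.15 = 337.15 K.
No engine can exceed the Carnot limit: η_max = 1 − T_C/T_H = 1 − 337.15/872.00 = 0.6134.
W_max = η_max · Q_H = 0.6134 × 678 = 415.9 kW.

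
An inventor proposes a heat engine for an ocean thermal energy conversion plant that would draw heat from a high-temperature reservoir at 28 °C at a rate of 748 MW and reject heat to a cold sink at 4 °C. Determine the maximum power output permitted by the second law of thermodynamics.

T_H = 28 °C → 28 + 273.15 = 301.15 K.
T_C = 4 °C → 4 + 273.15 = 277.15 K.
The second-law ceiling is the Carnot efficiency, η_max = 1 − T_C/T_H = 1 − 277.15/301.15 = 0.0797.
W_max = η_max · Q_H = 0.0797 × 748 = 59.6 MW.

Ẇ_max ≈ 59.6 MW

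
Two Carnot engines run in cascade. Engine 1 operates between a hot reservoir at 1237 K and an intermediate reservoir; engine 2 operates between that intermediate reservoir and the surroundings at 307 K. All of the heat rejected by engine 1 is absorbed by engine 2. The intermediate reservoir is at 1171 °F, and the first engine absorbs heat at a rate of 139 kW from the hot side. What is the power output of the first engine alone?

Ẇ₁ ≈ 37.2 kW

T_m = 1171 °F → (1171 − 32) × 5/9 = 632.78 °C = 905.93 K.
First-stage efficiency η₁ = 1 − T_m/T_H = 1 − 905.93/1237.00 = 0.2676.
W₁ = η₁·Q_H = 0.2676 × 139 = 37.2 kW.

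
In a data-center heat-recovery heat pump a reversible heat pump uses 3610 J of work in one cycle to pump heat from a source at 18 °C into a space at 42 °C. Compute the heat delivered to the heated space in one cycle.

Q_H ≈ 47400 J

T_H = 42 °C → 42 + 273.15 = 315.15 K.
T_C = 18 °C → 18 + 273.15 = 291.15 K.
Reversible heating COP: COP_HP = T_H/(T_H − T_C) = 315.15/24.00 = 13.1312.
Q_H = COP_HP · W = 13.1312 × 3610 = 47400 J.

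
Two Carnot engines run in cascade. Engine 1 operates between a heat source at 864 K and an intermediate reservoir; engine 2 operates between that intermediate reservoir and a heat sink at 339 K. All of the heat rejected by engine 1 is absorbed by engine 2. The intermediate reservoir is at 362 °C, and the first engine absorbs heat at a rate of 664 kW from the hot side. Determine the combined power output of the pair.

Two reversible stages in series are equivalent to a single Carnot engine between T_H and T_C, so η_total = 1 − T_C/T_H = 1 − 339.00/864.00 = 0.6076.
W_total = η_total · Q_H = 0.6076 × 664 = 403.5 kW.

Ẇ_total ≈ 403.5 kW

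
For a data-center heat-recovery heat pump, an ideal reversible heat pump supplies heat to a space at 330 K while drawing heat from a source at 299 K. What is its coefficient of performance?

For a reversible heat pump, COP_HP = T_H/(T_H − T_C) = 330.00/(330.00 − 299.00) = 10.6.

COP_HP ≈ 10.6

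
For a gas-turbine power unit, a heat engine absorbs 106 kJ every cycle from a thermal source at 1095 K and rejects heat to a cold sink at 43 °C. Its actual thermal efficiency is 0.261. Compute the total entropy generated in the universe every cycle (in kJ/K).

ΔS_univ ≈ 0.151 kJ/K

T_C = 43 °C → 43 + 273.15 = 316.15 K.
W = η·Q_H = 0.261 × 106 = 27.67 kJ, so Q_C = Q_H − W = 78.33 kJ.
Reservoir entropy changes: ΔS_H = −Q_H/T_H = −106/1095.00 = -0.09680 kJ/K and ΔS_C = +Q_C/T_C = 78.33/316.15 = 0.2478 kJ/K.
ΔS_univ = −Q_H/T_H + Q_C/T_C = 0.151 kJ/K (> 0, since η = 0.261 < η_Carnot = 0.711).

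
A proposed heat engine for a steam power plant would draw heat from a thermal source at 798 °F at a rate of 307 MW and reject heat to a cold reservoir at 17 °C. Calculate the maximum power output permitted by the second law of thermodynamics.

Ẇ_max ≈ 179.5 MW

T_H = 798 °F → (798 − 32) × 5/9 = 425.56 °C = 698.71 K.
T_C = 17 °C → 17 + 273.15 = 290.15 K.
The second-law ceiling is the Carnot efficiency, η_max = 1 − T_C/T_H = 1 − 290.15/698.71 = 0.5847.
W_max = η_max · Q_H = 0.5847 × 307 = 179.5 MW.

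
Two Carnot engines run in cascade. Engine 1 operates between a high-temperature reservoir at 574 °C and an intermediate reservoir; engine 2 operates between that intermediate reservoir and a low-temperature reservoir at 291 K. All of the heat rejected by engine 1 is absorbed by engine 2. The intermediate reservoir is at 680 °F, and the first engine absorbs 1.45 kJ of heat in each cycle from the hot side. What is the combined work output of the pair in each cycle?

W_total ≈ 0.9519 kJ

T_H = 574 °C → 574 + 273.15 = 847.15 K.
Two reversible stages in series are equivalent to a single Carnot engine between T_H and T_C, so η_total = 1 − T_C/T_H = 1 − 291.00/847.15 = 0.6565.
W_total = η_total · Q_H = 0.6565 × 1.45 = 0.9519 kJ.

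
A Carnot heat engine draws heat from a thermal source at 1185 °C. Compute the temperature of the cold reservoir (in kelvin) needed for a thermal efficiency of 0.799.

T_H = 1185 °C → 1185 + 273.15 = 1458.15 K.
From η = 1 − T_C/T_H, T_C = T_H·(1 − η) = 1458.15 × (1 − 0.799) = 293.1 K.

T_C ≈ 293.1 K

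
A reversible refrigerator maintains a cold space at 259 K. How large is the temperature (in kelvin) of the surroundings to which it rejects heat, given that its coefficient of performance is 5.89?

COP_R = T_C/(T_H − T_C) ⇒ T_H = T_C·(1 + 1/COP_R) = 259.00 × (1 + 1/5.89) = 303.0 K.

T_H ≈ 303.0 K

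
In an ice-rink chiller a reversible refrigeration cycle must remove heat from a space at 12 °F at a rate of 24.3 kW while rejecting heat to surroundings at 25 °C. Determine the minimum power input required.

T_H = 25 °C → 25 + 273.15 = 298.15 K.
T_C = 12 °F → (12 − 32) × 5/9 = -11.11 °C = 262.04 K.
The reversible coefficient of performance is COP_R = T_C/(T_H − T_C) = 262.04/36.11 = 7.2565.
W = Q_C/COP_R = 24.3/7.2565 = 3.349 kW.

Ẇ_in ≈ 3.349 kW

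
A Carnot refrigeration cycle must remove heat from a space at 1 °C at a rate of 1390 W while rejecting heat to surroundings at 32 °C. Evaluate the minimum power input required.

T_H = 32 °C → 32 + 273.15 = 305.15 K.
T_C = 1 °C → 1 + 273.15 = 274.15 K.
Carnot COP: COP_R = T_C/(T_H − T_C) = 274.15/31.00 = 8.8435.
W = Q_C/COP_R = 1390/8.8435 = 157.2 W.

Ẇ_in ≈ 157.2 W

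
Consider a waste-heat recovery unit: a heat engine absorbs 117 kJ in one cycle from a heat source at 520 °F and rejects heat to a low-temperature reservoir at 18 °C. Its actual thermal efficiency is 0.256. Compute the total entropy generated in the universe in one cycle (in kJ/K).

T_H = 520 °F → (520 − 32) × 5/9 = 271.11 °C = 544.26 K.
T_C = 18 °C → 18 + 273.15 = 291.15 K.
W = η·Q_H = 0.256 × 117 = 29.95 kJ, so Q_C = Q_H − W = 87.05 kJ.
Entropy balance on the reservoirs: −Q_H/T_H = -0.2150 kJ/K, +Q_C/T_C = 0.2990 kJ/K.
ΔS_univ = −Q_H/T_H + Q_C/T_C = 0.0840 kJ/K (> 0, since η = 0.256 < η_Carnot = 0.465).

ΔS_univ ≈ 0.0840 kJ/K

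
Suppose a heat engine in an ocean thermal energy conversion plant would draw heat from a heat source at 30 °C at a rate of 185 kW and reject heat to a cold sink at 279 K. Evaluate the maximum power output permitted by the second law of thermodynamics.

T_H = 30 °C → 30 + 273.15 = 303.15 K.
By the Carnot theorem, η_max = 1 − T_C/T_H = 1 − 279.00/303.15 = 0.0797.
W_max = η_max · Q_H = 0.0797 × 185 = 14.7 kW.

Ẇ_max ≈ 14.7 kW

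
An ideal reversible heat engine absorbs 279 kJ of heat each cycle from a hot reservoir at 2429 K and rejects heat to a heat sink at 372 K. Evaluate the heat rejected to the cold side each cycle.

Q_C ≈ 42.7 kJ

Since the cycle is reversible, η = 1 − T_C/T_H = 1 − 372.00/2429.00 = 0.8469.
For a reversible cycle Q_C/Q_H = T_C/T_H, so Q_C = 279 × 372.00/2429.00 = 42.7 kJ.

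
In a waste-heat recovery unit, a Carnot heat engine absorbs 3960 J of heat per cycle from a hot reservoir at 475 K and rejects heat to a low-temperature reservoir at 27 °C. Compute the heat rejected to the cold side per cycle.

Q_C ≈ 2500 J

T_C = 27 °C → 27 + 273.15 = 300.15 K.
For a reversible engine, η = 1 − T_C/T_H = 1 − 300.15/475.00 = 0.3681.
For a reversible cycle Q_C/Q_H = T_C/T_H, so Q_C = 3960 × 300.15/475.00 = 2500 J.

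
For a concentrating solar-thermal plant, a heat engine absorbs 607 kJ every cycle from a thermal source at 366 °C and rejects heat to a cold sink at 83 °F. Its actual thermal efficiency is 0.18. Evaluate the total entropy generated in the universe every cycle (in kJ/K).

ΔS_univ ≈ 0.701 kJ/K

T_H = 366 °C → 366 + 273.15 = 639.15 K.
T_C = 83 °F → (83 − 32) × 5/9 = 28.33 °C = 301.48 K.
W = η·Q_H = 0.18 × 607 = 109.3 kJ, so Q_C = Q_H − W = 497.7 kJ.
The hot reservoir loses entropy Q_H/T_H = 607/639.15 = 0.9497 kJ/K; the cold reservoir gains Q_C/T_C = 497.7/301.48 = 1.651 kJ/K.
ΔS_univ = −Q_H/T_H + Q_C/T_C = 0.701 kJ/K (> 0, since η = 0.18 < η_Carnot = 0.528).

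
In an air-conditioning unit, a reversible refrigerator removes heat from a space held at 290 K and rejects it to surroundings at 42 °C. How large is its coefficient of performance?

COP_R ≈ 11.53

T_H = 42 °C → 42 + 273.15 = 315.15 K.
Carnot COP: COP_R = T_C/(T_H − T_C) = 290.00/(315.15 − 290.00) = 11.53.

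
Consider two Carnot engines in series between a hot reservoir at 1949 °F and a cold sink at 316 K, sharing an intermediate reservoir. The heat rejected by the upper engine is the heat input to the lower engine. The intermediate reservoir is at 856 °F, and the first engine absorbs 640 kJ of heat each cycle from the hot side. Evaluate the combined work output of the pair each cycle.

T_H = 1949 °F → (1949 − 32) × 5/9 = 1065.00 °C = 1338.15 K.
Two reversible stages in series are equivalent to a single Carnot engine between T_H and T_C, so η_total = 1 − T_C/T_H = 1 − 316.00/1338.15 = 0.7639.
W_total = η_total · Q_H = 0.7639 × 640 = 489 kJ.

W_total ≈ 489 kJ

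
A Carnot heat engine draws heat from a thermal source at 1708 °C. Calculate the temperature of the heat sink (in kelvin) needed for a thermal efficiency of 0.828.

T_C ≈ 340.8 K

T_H = 1708 °C → 1708 + 273.15 = 1981.15 K.
From η = 1 − T_C/T_H, T_C = T_H·(1 − η) = 1981.15 × (1 − 0.828) = 340.8 K.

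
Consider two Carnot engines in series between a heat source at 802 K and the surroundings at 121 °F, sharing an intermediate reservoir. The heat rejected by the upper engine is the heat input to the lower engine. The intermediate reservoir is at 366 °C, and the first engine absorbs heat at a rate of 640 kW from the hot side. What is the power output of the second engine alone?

Ẇ₂ ≈ 252.6 kW

T_C = 121 °F → (121 − 32) × 5/9 = 49.44 °C = 322.59 K.
T_m = 366 °C → 366 + 273.15 = 639.15 K.
Heat entering the second stage: Q_m = Q_H·(T_m/T_H) = 640 × 639.15/802.00 = 510.0 kW.
Second-stage efficiency η₂ = 1 − T_C/T_m = 1 − 322.59/639.15 = 0.4953, so W₂ = η₂·Q_m = 252.6 kW.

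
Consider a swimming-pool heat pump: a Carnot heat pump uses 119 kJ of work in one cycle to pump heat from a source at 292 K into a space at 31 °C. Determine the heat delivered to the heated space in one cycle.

Q_H ≈ 2980 kJ

T_H = 31 °C → 31 + 273.15 = 304.15 K.
COP_HP = T_H/(T_H − T_C) = 304.15/12.15 = 25.0329.
Q_H = COP_HP · W = 25.0329 × 119 = 2980 kJ.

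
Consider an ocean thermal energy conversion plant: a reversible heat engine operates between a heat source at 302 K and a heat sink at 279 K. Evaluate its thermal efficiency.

η ≈ 0.07616

η_rev = 1 − T_C/T_H = 1 − 279.00/302.00 = 0.07616.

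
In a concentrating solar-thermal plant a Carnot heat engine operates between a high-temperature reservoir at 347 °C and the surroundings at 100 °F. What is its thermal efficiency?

T_H = 347 °C → 347 + 273.15 = 620.15 K.
T_C = 100 °F → (100 − 32) × 5/9 = 37.78 °C = 310.93 K.
For a reversible engine, η = 1 − T_C/T_H = 1 − 310.93/620.15 = 0.499.

η ≈ 0.499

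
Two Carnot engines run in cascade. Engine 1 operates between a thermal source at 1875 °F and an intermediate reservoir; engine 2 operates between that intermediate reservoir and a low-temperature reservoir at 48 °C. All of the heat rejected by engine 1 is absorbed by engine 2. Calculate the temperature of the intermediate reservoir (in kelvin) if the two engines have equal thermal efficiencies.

T_H = 1875 °F → (1875 − 32) × 5/9 = 1023.89 °C = 1297.04 K.
T_C = 48 °C → 48 + 273.15 = 321.15 K.
Equal efficiencies require 1 − T_m/T_H = 1 − T_C/T_m, i.e. T_m/T_H = T_C/T_m, so T_m = √(T_H·T_C) = √(1297.04 × 321.15) = 645 K.

T_m ≈ 645 K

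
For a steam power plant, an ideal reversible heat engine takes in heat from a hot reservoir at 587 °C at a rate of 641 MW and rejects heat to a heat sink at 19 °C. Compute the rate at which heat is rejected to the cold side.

Q̇_C ≈ 217.7 MW

T_H = 587 °C → 587 + 273.15 = 860.15 K.
T_C = 19 °C → 19 + 273.15 = 292.15 K.
For a reversible engine, η = 1 − T_C/T_H = 1 − 292.15/860.15 = 0.6603.
For a reversible cycle Q_C/Q_H = T_C/T_H, so Q_C = 641 × 292.15/860.15 = 217.7 MW.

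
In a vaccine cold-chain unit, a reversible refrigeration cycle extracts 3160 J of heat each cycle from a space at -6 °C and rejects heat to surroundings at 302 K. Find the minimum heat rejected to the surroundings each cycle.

Q_H ≈ 3570 J

T_C = -6 °C → -6 + 273.15 = 267.15 K.
For a reversible cycle Q_H/Q_C = T_H/T_C, so Q_H = Q_C·T_H/T_C = 3160 × 302.00/267.15 = 3570 J.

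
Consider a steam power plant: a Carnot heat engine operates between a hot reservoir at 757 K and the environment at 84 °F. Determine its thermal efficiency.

T_C = 84 °F → (84 − 32) × 5/9 = 28.89 °C = 302.04 K.
η_rev = 1 − T_C/T_H = 1 − 302.04/757.00 = 0.601.

η ≈ 0.601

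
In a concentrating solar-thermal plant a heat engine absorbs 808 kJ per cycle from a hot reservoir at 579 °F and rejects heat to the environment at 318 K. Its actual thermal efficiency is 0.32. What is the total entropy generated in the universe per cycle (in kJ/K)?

ΔS_univ ≈ 0.3275 kJ/K

T_H = 579 °F → (579 − 32) × 5/9 = 303.89 °C = 577.04 K.
W = η·Q_H = 0.32 × 808 = 258.6 kJ, so Q_C = Q_H − W = 549.4 kJ.
Reservoir entropy changes: ΔS_H = −Q_H/T_H = −808/577.04 = -1.400 kJ/K and ΔS_C = +Q_C/T_C = 549.4/318.00 = 1.728 kJ/K.
ΔS_univ = −Q_H/T_H + Q_C/T_C = 0.3275 kJ/K (> 0, since η = 0.32 < η_Carnot = 0.449).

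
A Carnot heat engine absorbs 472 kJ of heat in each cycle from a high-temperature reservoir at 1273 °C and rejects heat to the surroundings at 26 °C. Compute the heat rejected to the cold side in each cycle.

Q_C ≈ 91.3 kJ

T_H = 1273 °C → 1273 + 273.15 = 1546.15 K.
T_C = 26 °C → 26 + 273.15 = 299.15 K.
Carnot efficiency: η = 1 − T_C/T_H = 1 − 299.15/1546.15 = 0.8065.
For a reversible cycle Q_C/Q_H = T_C/T_H, so Q_C = 472 × 299.15/1546.15 = 91.3 kJ.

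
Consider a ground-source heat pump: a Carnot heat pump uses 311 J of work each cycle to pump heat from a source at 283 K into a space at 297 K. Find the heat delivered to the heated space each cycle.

COP_HP = T_H/(T_H − T_C) = 297.00/14.00 = 21.2143.
Q_H = COP_HP · W = 21.2143 × 311 = 6598 J.

Q_H ≈ 6598 J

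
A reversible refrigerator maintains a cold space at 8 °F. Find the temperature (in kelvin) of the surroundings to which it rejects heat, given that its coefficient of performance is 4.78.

T_H ≈ 314.2 K

T_C = 8 °F → (8 − 32) × 5/9 = -13.33 °C = 259.82 K.
COP_R = T_C/(T_H − T_C) ⇒ T_H = T_C·(1 + 1/COP_R) = 259.82 × (1 + 1/4.78) = 314.2 K.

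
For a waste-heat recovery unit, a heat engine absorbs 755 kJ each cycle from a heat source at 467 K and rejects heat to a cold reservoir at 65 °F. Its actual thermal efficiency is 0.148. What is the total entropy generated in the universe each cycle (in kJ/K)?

T_C = 65 °F → (65 − 32) × 5/9 = 18.33 °C = 291.48 K.
W = η·Q_H = 0.148 × 755 = 111.7 kJ, so Q_C = Q_H − W = 643.3 kJ.
Entropy balance on the reservoirs: −Q_H/T_H = -1.617 kJ/K, +Q_C/T_C = 2.207 kJ/K.
ΔS_univ = −Q_H/T_H + Q_C/T_C = 0.5901 kJ/K (> 0, since η = 0.148 < η_Carnot = 0.376).

ΔS_univ ≈ 0.5901 kJ/K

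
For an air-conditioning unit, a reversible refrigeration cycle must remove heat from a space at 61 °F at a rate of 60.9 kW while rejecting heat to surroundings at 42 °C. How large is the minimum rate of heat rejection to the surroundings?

T_H = 42 °C → 42 + 273.15 = 315.15 K.
T_C = 61 °F → (61 − 32) × 5/9 = 16.11 °C = 289.26 K.
For a reversible cycle Q_H/Q_C = T_H/T_C, so Q_H = Q_C·T_H/T_C = 60.9 × 315.15/289.26 = 66.4 kW.

Q̇_H ≈ 66.4 kW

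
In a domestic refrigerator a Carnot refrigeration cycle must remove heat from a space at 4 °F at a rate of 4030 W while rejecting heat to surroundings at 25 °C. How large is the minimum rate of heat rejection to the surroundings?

T_H = 25 °C → 25 + 273.15 = 298.15 K.
T_C = 4 °F → (4 − 32) × 5/9 = -15.56 °C = 257.59 K.
For a reversible cycle Q_H/Q_C = T_H/T_C, so Q_H = Q_C·T_H/T_C = 4030 × 298.15/257.59 = 4664 W.

Q̇_H ≈ 4664 W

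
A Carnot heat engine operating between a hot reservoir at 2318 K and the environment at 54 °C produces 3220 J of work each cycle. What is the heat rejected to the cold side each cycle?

Q_C ≈ 529 J

T_C = 54 °C → 54 + 273.15 = 327.15 K.
η_rev = 1 − T_C/T_H = 1 − 327.15/2318.00 = 0.8589.
Since Q_C/Q_H = T_C/T_H and Q_H = W/η, Q_C = W·T_C/(T_H − T_C) = 3220 × 327.15/1990.85 = 529 J.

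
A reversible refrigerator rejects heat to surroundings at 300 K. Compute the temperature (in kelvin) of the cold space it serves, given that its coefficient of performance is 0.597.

COP_R = T_C/(T_H − T_C) ⇒ T_C = T_H·COP_R/(1 + COP_R) = 300.00 × 0.597/(1 + 0.597) = 112.1 K.

T_C ≈ 112.1 K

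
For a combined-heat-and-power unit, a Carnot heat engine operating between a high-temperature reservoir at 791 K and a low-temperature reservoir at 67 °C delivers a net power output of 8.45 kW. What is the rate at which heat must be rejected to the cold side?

T_C = 67 °C → 67 + 273.15 = 340.15 K.
For a reversible engine, η = 1 − T_C/T_H = 1 − 340.15/791.00 = 0.5700.
Since Q_C/Q_H = T_C/T_H and Q_H = W/η, Q_C = W·T_C/(T_H − T_C) = 8.45 × 340.15/450.85 = 6.38 kW.

Q̇_C ≈ 6.38 kW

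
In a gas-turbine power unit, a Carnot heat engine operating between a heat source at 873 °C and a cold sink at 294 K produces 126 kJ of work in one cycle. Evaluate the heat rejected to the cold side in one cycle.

Q_C ≈ 43.5 kJ

T_H = 873 °C → 873 + 273.15 = 1146.15 K.
Since the cycle is reversible, η = 1 − T_C/T_H = 1 − 294.00/1146.15 = 0.7435.
Since Q_C/Q_H = T_C/T_H and Q_H = W/η, Q_C = W·T_C/(T_H − T_C) = 126 × 294.00/852.15 = 43.5 kJ.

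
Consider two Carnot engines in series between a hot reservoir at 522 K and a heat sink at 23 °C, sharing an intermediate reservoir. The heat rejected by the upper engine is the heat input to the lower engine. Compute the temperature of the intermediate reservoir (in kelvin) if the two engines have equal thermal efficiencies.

T_C = 23 °C → 23 + 273.15 = 296.15 K.
Equal efficiencies require 1 − T_m/T_H = 1 − T_C/T_m, i.e. T_m/T_H = T_C/T_m, so T_m = √(T_H·T_C) = √(522.00 × 296.15) = 393.2 K.

T_m ≈ 393.2 K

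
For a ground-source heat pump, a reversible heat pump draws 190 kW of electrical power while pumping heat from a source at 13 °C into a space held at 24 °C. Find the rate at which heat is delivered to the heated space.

T_H = 24 °C → 24 + 273.15 = 297.15 K.
T_C = 13 °C → 13 + 273.15 = 286.15 K.
Reversible heating COP: COP_HP = T_H/(T_H − T_C) = 297.15/11.00 = 27.0136.
Q_H = COP_HP · W = 27.0136 × 190 = 5130 kW.

Q̇_H ≈ 5130 kW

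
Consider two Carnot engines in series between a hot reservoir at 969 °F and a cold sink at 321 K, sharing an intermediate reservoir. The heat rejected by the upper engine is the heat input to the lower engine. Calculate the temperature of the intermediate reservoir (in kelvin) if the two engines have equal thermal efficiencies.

T_H = 969 °F → (969 − 32) × 5/9 = 520.56 °C = 793.71 K.
Equal efficiencies require 1 − T_m/T_H = 1 − T_C/T_m, i.e. T_m/T_H = T_C/T_m, so T_m = √(T_H·T_C) = √(793.71 × 321.00) = 505 K.

T_m ≈ 505 K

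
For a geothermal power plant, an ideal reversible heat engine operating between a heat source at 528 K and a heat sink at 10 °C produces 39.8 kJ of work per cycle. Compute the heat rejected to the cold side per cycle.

T_C = 10 °C → 10 + 273.15 = 283.15 K.
Carnot efficiency: η = 1 − T_C/T_H = 1 − 283.15/528.00 = 0.4637.
Since Q_C/Q_H = T_C/T_H and Q_H = W/η, Q_C = W·T_C/(T_H − T_C) = 39.8 × 283.15/244.85 = 46.03 kJ.

Q_C ≈ 46.03 kJ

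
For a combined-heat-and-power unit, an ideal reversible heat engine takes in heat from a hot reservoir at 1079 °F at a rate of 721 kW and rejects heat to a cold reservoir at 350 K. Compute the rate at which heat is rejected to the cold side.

Q̇_C ≈ 295 kW

T_H = 1079 °F → (1079 − 32) × 5/9 = 581.67 °C = 854.82 K.
Carnot efficiency: η = 1 − T_C/T_H = 1 − 350.00/854.82 = 0.5906.
For a reversible cycle Q_C/Q_H = T_C/T_H, so Q_C = 721 × 350.00/854.82 = 295 kW.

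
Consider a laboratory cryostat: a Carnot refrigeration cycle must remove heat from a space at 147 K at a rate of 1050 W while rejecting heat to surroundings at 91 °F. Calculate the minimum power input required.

T_H = 91 °F → (91 − 32) × 5/9 = 32.78 °C = 305.93 K.
For a reversible refrigerator, COP_R = T_C/(T_H − T_C) = 147.00/158.93 = 0.9249.
W = Q_C/COP_R = 1050/0.9249 = 1140 W.

Ẇ_in ≈ 1140 W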